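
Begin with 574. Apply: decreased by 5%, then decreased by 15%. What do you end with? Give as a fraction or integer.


Start: 574
Step 1: decrease by 5% => multiply by 95/100
  574 * 95/100 = 5453/10
Step 2: decrease by 15% => multiply by 85/100
  5453/10 * 85/100 = 92701/200
Final value = 92701/200

92701/200


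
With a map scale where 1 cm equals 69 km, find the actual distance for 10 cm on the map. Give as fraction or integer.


Map scale: 1 cm = 69 km
Measured distance on map = 10 cm
Set up proportion: 10 * 69 / 1
= 690 / 1
= 690 km

690


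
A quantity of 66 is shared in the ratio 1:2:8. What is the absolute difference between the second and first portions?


Total parts = 1 + 2 + 8 = 11
Value per part = 66 / 11 = 6
Shares: 1*6=6, 2*6=12, 8*6=48
Second share = 12, first share = 6
Difference = |12 - 6| = 6

6


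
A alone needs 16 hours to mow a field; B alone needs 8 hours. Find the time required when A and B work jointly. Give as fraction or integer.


Rate of A = 1/16 job per hour
Rate of B = 1/8 job per hour
Combined rate = 1/16 + 1/8
Find common denominator: (8 + 16)/(16*8) = 24/128
Combined rate = 3/16 job per hour
Time together = 1 / (3/16) = 16/3 hours

16/3


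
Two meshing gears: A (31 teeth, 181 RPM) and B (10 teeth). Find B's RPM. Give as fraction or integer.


Gear ratio: teeth_A * RPM_A = teeth_B * RPM_B
31 * 181 = 10 * RPM_B
5611 = 10 * RPM_B
RPM_B = 5611 / 10
RPM_B = 5611/10

5611/10


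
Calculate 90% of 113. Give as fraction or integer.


Compute 90% of 113
Convert percentage: 90% = 90/100
Multiply: 113 * 90/100
= 10170/100
= 1017/10

1017/10


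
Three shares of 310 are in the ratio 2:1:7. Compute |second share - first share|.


Total parts = 2 + 1 + 7 = 10
Value per part = 310 / 10 = 31
Shares: 2*31=62, 1*31=31, 7*31=217
Second share = 31, first share = 62
Difference = |31 - 62| = 31

31


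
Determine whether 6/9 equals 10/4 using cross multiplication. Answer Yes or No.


Cross multiply to check 6/9 = 10/4
Left cross product: 6 * 4 = 24
Right cross product: 9 * 10 = 90
24 != 90
Not equal, so proportions differ => No

No


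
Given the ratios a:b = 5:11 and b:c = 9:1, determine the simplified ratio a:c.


Given a:b = 5:11 and b:c = 9:1
Make b consistent. Multiply first ratio by 9: a:b = 45:99
Multiply second ratio by 11: b:c = 99:11
Now b = 99 in both, so a:b:c = 45:99:11
Therefore a:c = 45:11
Simplify by GCD: a:c = 45:11

45:11


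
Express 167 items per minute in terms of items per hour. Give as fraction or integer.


Converting from per minute to per hour
Rate = 167 items per minute
Multiply by 60: 167 * 60
= 10020 items per hour

10020


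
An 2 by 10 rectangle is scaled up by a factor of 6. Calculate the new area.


Original dimensions: 2 x 10
Enlargement factor = 6
New width = 2 * 6 = 12
New height = 10 * 6 = 60
New area = 12 * 60 = 720

720


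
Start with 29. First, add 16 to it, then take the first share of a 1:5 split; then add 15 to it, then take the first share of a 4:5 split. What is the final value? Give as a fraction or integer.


Start with 29.
Step 1: Add 16: 29+16=45; split 1:5 first = 45*1/6 = 15/2
Step 2: Add 15: 15/2+15=45/2; split 4:5 first = 45/2*4/9 = 10
Final result = 10

10


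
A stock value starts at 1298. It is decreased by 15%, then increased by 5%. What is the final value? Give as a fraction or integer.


Start: 1298
Step 1: decrease by 15% => multiply by 85/100
  1298 * 85/100 = 11033/10
Step 2: increase by 5% => multiply by 105/100
  11033/10 * 105/100 = 231693/200
Final value = 231693/200

231693/200


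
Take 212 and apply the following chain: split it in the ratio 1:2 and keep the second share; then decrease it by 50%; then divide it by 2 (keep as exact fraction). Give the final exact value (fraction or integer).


Start with 212.
Step 1: Split 1:2, second share = 212 * 2/3 = 424/3
Step 2: Decrease by 50%: 424/3 * 50/100 = 212/3
Step 3: Divide by 2: 212/3 / 2 = 106/3
Final result = 106/3

106/3


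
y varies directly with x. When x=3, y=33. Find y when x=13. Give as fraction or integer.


Direct proportion: y = kx
Find k: k = 33/3 = 11
Compute y at x=13: y = 11 * 13
y = 143

143


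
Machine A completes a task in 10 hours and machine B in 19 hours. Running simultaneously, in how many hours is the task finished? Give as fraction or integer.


Rate of A = 1/10 job per hour
Rate of B = 1/19 job per hour
Combined rate = 1/10 + 1/19
Find common denominator: (19 + 10)/(10*19) = 29/190
Combined rate = 29/190 job per hour
Time together = 1 / (29/190) = 190/29 hours

190/29


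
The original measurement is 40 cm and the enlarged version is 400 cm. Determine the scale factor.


Original length = 40 cm
Scaled length = 400 cm
Scale factor = 400 / 40
= 10

10


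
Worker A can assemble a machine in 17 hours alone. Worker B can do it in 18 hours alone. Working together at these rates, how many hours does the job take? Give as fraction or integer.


Rate of A = 1/17 job per hour
Rate of B = 1/18 job per hour
Combined rate = 1/17 + 1/18
Find common denominator: (18 + 17)/(17*18) = 35/306
Combined rate = 35/306 job per hour
Time together = 1 / (35/306) = 306/35 hours

306/35


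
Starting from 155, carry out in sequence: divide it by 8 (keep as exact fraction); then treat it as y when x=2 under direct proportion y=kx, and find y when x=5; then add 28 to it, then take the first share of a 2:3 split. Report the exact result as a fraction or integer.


Start with 155.
Step 1: Divide by 8: 155 / 8 = 155/8
Step 2: Direct prop: k = (155/8)/2; new y = k*5 = 155/8*5/2 = 775/16
Step 3: Add 28: 775/16+28=1223/16; split 2:3 first = 1223/16*2/5 = 1223/40
Final result = 1223/40

1223/40


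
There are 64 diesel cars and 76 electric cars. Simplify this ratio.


Find GCD(64, 76)
GCD = 4
Divide both by 4: 64/4 = 16, 76/4 = 19
Simplified ratio = 16:19

16:19


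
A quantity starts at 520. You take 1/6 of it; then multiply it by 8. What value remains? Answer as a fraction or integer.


Start with 520.
Step 1: Take 1/6: 520 * 1/6 = 260/3
Step 2: Multiply by 8: 260/3 * 8 = 2080/3
Final result = 2080/3

2080/3


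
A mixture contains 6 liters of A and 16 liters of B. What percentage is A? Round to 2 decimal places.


Volume of A = 6 L
Volume of B = 16 L
Total volume = 6 + 16 = 22 L
Percentage of A = (6/22) * 100
= 27.27%

27.27


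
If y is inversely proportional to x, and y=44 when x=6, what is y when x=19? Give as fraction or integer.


Inverse proportion: y = k/x
Find k: k = 6 * 44 = 264
Compute y at x=19: y = 264/19
y = 264/19

264/19


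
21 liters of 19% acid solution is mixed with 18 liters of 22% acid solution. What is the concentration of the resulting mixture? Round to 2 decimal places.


Solute in mixture 1 = 19% of 21 L = 21*19/100 = 399/100 L
Solute in mixture 2 = 22% of 18 L = 18*22/100 = 99/25 L
Total solute = 399/100 + 99/25 = 159/20 L
Total volume = 21 + 18 = 39 L
Final concentration = 159/20/39 * 100 = 20.38%

20.38


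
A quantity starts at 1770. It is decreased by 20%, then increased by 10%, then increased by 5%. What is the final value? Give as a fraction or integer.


Start: 1770
Step 1: decrease by 20% => multiply by 80/100
  1770 * 80/100 = 1416
Step 2: increase by 10% => multiply by 110/100
  1416 * 110/100 = 7788/5
Step 3: increase by 5% => multiply by 105/100
  7788/5 * 105/100 = 40887/25
Final value = 40887/25

40887/25


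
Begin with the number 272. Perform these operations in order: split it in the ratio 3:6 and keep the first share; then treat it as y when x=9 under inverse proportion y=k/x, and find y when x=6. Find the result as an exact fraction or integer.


Start with 272.
Step 1: Split 3:6, first share = 272 * 3/9 = 272/3
Step 2: Inverse prop: k = (272/3)*9; new y = k/6 = 272/3*9/6 = 136
Final result = 136

136


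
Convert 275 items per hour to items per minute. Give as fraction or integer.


Converting from per hour to per minute
Rate = 275 items per hour
Divide by 60: 275/60
= 55/12 items per minute

55/12


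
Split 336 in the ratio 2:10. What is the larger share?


Total parts = 2 + 10 = 12
Value per part = 336 / 12 = 28
First share = 2 * 28 = 56
Second share = 10 * 28 = 280
Larger share = 280

280


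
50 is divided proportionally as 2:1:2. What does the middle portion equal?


Ratio = 2:1:2
Total parts = 2 + 1 + 2 = 5
Value per part = 50 / 5 = 10
First share = 2 * 10 = 20
Middle share = 1 * 10 = 10
Third share = 2 * 10 = 20

10


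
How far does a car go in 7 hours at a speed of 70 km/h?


Using distance = speed * time
Speed = 70 km/h
Time = 7 hours
Distance = 70 * 7
= 490 km

490


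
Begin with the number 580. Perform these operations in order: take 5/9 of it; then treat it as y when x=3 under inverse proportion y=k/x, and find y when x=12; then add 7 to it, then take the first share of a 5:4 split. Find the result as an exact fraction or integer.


Start with 580.
Step 1: Take 5/9: 580 * 5/9 = 2900/9
Step 2: Inverse prop: k = (2900/9)*3; new y = k/12 = 2900/9*3/12 = 725/9
Step 3: Add 7: 725/9+7=788/9; split 5:4 first = 788/9*5/9 = 3940/81
Final result = 3940/81

3940/81


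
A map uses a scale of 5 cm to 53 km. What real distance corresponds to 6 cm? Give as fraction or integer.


Map scale: 5 cm = 53 km
Measured distance on map = 6 cm
Set up proportion: 6 * 53 / 5
= 318 / 5
= 318/5 km

318/5


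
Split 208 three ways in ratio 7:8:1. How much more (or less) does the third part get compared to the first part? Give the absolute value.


Total parts = 7 + 8 + 1 = 16
Value per part = 208 / 16 = 13
Shares: 7*13=91, 8*13=104, 1*13=13
Third share = 13, first share = 91
Difference = |13 - 91| = 78

78


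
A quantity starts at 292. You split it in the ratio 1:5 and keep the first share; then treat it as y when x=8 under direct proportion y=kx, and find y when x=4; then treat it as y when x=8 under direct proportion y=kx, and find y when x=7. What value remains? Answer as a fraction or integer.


Start with 292.
Step 1: Split 1:5, first share = 292 * 1/6 = 146/3
Step 2: Direct prop: k = (146/3)/8; new y = k*4 = 146/3*4/8 = 73/3
Step 3: Direct prop: k = (73/3)/8; new y = k*7 = 73/3*7/8 = 511/24
Final result = 511/24

511/24


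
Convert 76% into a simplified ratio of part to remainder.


Part = 76%, Remainder = 24%
Ratio = 76:24
GCD(76, 24) = 4
Simplify: 19:6 = 19:6

19:6


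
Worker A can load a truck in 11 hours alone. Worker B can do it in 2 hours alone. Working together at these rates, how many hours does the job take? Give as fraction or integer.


Rate of A = 1/11 job per hour
Rate of B = 1/2 job per hour
Combined rate = 1/11 + 1/2
Find common denominator: (2 + 11)/(11*2) = 13/22
Combined rate = 13/22 job per hour
Time together = 1 / (13/22) = 22/13 hours

22/13


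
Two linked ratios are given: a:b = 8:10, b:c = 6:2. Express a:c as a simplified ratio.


Given a:b = 8:10 and b:c = 6:2
Make b consistent. Multiply first ratio by 6: a:b = 48:60
Multiply second ratio by 10: b:c = 60:20
Now b = 60 in both, so a:b:c = 48:60:20
Therefore a:c = 48:20
Simplify by GCD: a:c = 12:5

12:5


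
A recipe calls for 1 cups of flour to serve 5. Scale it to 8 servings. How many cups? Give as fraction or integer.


Original: 1 cups for 5 servings
Target servings = 8
Scaling factor = 8/5
New amount = 1 * 8/5
= 8/5
= 8/5 cups

8/5


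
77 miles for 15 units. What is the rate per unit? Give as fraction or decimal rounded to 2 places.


Total miles = 77
Number of units = 15
Unit rate = 77 / 15
= 5.13 miles per unit

5.13


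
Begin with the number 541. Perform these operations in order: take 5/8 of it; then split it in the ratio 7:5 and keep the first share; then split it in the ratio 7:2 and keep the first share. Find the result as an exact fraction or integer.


Start with 541.
Step 1: Take 5/8: 541 * 5/8 = 2705/8
Step 2: Split 7:5, first share = 2705/8 * 7/12 = 18935/96
Step 3: Split 7:2, first share = 18935/96 * 7/9 = 132545/864
Final result = 132545/864

132545/864


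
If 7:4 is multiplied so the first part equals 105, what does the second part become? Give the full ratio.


Original ratio: 7:4
First term target: 105
Scale factor = 105 / 7 = 15
Multiply second term: 4 * 15 = 60
Equivalent ratio = 105:60

105:60


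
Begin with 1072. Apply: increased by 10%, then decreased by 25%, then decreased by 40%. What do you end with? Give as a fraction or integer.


Start: 1072
Step 1: increase by 10% => multiply by 110/100
  1072 * 110/100 = 5896/5
Step 2: decrease by 25% => multiply by 75/100
  5896/5 * 75/100 = 4422/5
Step 3: decrease by 40% => multiply by 60/100
  4422/5 * 60/100 = 13266/25
Final value = 13266/25

13266/25


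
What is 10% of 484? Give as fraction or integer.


Compute 10% of 484
Convert percentage: 10% = 10/100
Multiply: 484 * 10/100
= 4840/100
= 242/5

242/5


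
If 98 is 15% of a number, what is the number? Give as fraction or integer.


Given: 98 is 15% of the whole
Set up: 98 = 15/100 * whole
whole = 98 * 100 / 15
whole = 9800 / 15
whole = 1960/3

1960/3


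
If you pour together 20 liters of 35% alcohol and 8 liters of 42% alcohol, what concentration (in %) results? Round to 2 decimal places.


Solute in mixture 1 = 35% of 20 L = 20*35/100 = 7 L
Solute in mixture 2 = 42% of 8 L = 8*42/100 = 84/25 L
Total solute = 7 + 84/25 = 259/25 L
Total volume = 20 + 8 = 28 L
Final concentration = 259/25/28 * 100 = 37.00%

37.00


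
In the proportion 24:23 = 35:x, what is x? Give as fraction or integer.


Setting up: 24/23 = 35/x
Cross multiply: 24 * x = 23 * 35
24x = 805
x = 805/24
x = 805/24

805/24


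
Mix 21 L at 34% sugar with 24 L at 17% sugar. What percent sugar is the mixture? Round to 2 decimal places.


Solute in mixture 1 = 34% of 21 L = 21*34/100 = 357/50 L
Solute in mixture 2 = 17% of 24 L = 24*17/100 = 102/25 L
Total solute = 357/50 + 102/25 = 561/50 L
Total volume = 21 + 24 = 45 L
Final concentration = 561/50/45 * 100 = 24.93%

24.93


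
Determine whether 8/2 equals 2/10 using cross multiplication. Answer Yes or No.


Cross multiply to check 8/2 = 2/10
Left cross product: 8 * 10 = 80
Right cross product: 2 * 2 = 4
80 != 4
Not equal, so proportions differ => No

No


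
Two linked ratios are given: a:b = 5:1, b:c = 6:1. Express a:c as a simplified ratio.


Given a:b = 5:1 and b:c = 6:1
Make b consistent. Multiply first ratio by 6: a:b = 30:6
Multiply second ratio by 1: b:c = 6:1
Now b = 6 in both, so a:b:c = 30:6:1
Therefore a:c = 30:1
Simplify by GCD: a:c = 30:1

30:1


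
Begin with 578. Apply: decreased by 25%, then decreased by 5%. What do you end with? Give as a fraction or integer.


Start: 578
Step 1: decrease by 25% => multiply by 75/100
  578 * 75/100 = 867/2
Step 2: decrease by 5% => multiply by 95/100
  867/2 * 95/100 = 16473/40
Final value = 16473/40

16473/40


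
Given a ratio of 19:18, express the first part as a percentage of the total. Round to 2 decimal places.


Total parts = 19 + 18 = 37
First part fraction = 19/37
Percentage = (19/37) * 100
= 0.513514 * 100
= 51.35%

51.35


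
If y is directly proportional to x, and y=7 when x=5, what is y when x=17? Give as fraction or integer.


Direct proportion: y = kx
Find k: k = 7/5 = 7/5
Compute y at x=17: y = 7/5 * 17
y = 119/5

119/5


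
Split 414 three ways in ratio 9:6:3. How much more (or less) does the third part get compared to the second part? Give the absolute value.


Total parts = 9 + 6 + 3 = 18
Value per part = 414 / 18 = 23
Shares: 9*23=207, 6*23=138, 3*23=69
Third share = 69, second share = 138
Difference = |69 - 138| = 69

69


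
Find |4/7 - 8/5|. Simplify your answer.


Simplify: 4/7 = 4/7 and 8/5 = 8/5
Find common denominator: LCD = 35
Convert: 20/35 and 56/35
Difference = |20 - 56|/35 = 36/35
Simplified = 36/35

36/35


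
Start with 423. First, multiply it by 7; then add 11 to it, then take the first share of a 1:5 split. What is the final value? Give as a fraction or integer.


Start with 423.
Step 1: Multiply by 7: 423 * 7 = 2961
Step 2: Add 11: 2961+11=2972; split 1:5 first = 2972*1/6 = 1486/3
Final result = 1486/3

1486/3


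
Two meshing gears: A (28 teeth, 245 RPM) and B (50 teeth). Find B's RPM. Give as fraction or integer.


Gear ratio: teeth_A * RPM_A = teeth_B * RPM_B
28 * 245 = 50 * RPM_B
6860 = 50 * RPM_B
RPM_B = 6860 / 50
RPM_B = 686/5

686/5


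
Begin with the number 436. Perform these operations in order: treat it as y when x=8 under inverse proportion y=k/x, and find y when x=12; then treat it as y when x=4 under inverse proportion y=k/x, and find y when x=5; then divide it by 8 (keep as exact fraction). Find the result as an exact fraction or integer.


Start with 436.
Step 1: Inverse prop: k = (436)*8; new y = k/12 = 436*8/12 = 872/3
Step 2: Inverse prop: k = (872/3)*4; new y = k/5 = 872/3*4/5 = 3488/15
Step 3: Divide by 8: 3488/15 / 8 = 436/15
Final result = 436/15

436/15


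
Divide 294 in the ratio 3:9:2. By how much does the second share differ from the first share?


Total parts = 3 + 9 + 2 = 14
Value per part = 294 / 14 = 21
Shares: 3*21=63, 9*21=189, 2*21=42
Second share = 189, first share = 63
Difference = |189 - 63| = 126

126


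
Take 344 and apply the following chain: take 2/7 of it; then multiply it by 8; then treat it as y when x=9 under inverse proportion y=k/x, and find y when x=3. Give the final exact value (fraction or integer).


Start with 344.
Step 1: Take 2/7: 344 * 2/7 = 688/7
Step 2: Multiply by 8: 688/7 * 8 = 5504/7
Step 3: Inverse prop: k = (5504/7)*9; new y = k/3 = 5504/7*9/3 = 16512/7
Final result = 16512/7

16512/7


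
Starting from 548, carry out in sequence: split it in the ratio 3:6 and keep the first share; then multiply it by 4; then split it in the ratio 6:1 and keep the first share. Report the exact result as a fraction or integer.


Start with 548.
Step 1: Split 3:6, first share = 548 * 3/9 = 548/3
Step 2: Multiply by 4: 548/3 * 4 = 2192/3
Step 3: Split 6:1, first share = 2192/3 * 6/7 = 4384/7
Final result = 4384/7

4384/7


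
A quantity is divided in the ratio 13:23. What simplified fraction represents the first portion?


Total parts = 13 + 23 = 36
First part fraction = 13/36
Simplify: 13/36 = 13/36

13/36


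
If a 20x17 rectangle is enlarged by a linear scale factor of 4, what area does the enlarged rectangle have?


Original dimensions: 20 x 17
Enlargement factor = 4
New width = 20 * 4 = 80
New height = 17 * 4 = 68
New area = 80 * 68 = 5440

5440


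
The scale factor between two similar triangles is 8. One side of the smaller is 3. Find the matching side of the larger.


Similar triangles have proportional sides
Scale factor = 8
Smaller side = 3
Corresponding larger side = 3 * 8
= 24

24


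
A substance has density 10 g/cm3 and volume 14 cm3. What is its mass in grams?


Using mass = density * volume
Density = 10 g/cm3
Volume = 14 cm3
Mass = 10 * 14
= 140 g

140


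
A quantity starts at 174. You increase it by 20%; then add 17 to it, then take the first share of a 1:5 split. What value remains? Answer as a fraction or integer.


Start with 174.
Step 1: Increase by 20%: 174 * 120/100 = 1044/5
Step 2: Add 17: 1044/5+17=1129/5; split 1:5 first = 1129/5*1/6 = 1129/30
Final result = 1129/30

1129/30


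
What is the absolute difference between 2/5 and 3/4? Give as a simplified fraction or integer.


Simplify: 2/5 = 2/5 and 3/4 = 3/4
Find common denominator: LCD = 20
Convert: 8/20 and 15/20
Difference = |8 - 15|/20 = 7/20
Simplified = 7/20

7/20


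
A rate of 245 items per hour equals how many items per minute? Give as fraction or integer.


Converting from per hour to per minute
Rate = 245 items per hour
Divide by 60: 245/60
= 49/12 items per minute

49/12


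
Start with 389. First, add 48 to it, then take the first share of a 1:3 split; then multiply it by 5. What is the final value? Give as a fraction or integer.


Start with 389.
Step 1: Add 48: 389+48=437; split 1:3 first = 437*1/4 = 437/4
Step 2: Multiply by 5: 437/4 * 5 = 2185/4
Final result = 2185/4

2185/4


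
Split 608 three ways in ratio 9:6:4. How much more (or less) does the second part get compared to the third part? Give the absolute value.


Total parts = 9 + 6 + 4 = 19
Value per part = 608 / 19 = 32
Shares: 9*32=288, 6*32=192, 4*32=128
Second share = 192, third share = 128
Difference = |192 - 128| = 64

64


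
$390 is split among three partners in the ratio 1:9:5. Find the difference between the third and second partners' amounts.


Total parts = 1 + 9 + 5 = 15
Value per part = 390 / 15 = 26
Shares: 1*26=26, 9*26=234, 5*26=130
Third share = 130, second share = 234
Difference = |130 - 234| = 104

104


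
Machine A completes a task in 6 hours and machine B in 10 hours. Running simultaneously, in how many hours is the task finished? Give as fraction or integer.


Rate of A = 1/6 job per hour
Rate of B = 1/10 job per hour
Combined rate = 1/6 + 1/10
Find common denominator: (10 + 6)/(6*10) = 16/60
Combined rate = 4/15 job per hour
Time together = 1 / (4/15) = 15/4 hours

15/4


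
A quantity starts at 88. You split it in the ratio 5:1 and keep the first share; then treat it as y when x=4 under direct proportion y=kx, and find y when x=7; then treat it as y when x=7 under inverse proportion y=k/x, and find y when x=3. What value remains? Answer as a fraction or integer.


Start with 88.
Step 1: Split 5:1, first share = 88 * 5/6 = 220/3
Step 2: Direct prop: k = (220/3)/4; new y = k*7 = 220/3*7/4 = 385/3
Step 3: Inverse prop: k = (385/3)*7; new y = k/3 = 385/3*7/3 = 2695/9
Final result = 2695/9

2695/9


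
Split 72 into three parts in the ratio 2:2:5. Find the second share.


Ratio = 2:2:5
Total parts = 2 + 2 + 5 = 9
Value per part = 72 / 9 = 8
First share = 2 * 8 = 16
Middle share = 2 * 8 = 16
Third share = 5 * 8 = 40

16


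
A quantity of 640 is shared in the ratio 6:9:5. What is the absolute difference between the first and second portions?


Total parts = 6 + 9 + 5 = 20
Value per part = 640 / 20 = 32
Shares: 6*32=192, 9*32=288, 5*32=160
First share = 192, second share = 288
Difference = |192 - 288| = 96

96


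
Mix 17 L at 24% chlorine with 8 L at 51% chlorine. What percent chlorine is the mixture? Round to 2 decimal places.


Solute in mixture 1 = 24% of 17 L = 17*24/100 = 102/25 L
Solute in mixture 2 = 51% of 8 L = 8*51/100 = 102/25 L
Total solute = 102/25 + 102/25 = 204/25 L
Total volume = 17 + 8 = 25 L
Final concentration = 204/25/25 * 100 = 32.64%

32.64


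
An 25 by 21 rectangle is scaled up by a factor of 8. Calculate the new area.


Original dimensions: 25 x 21
Enlargement factor = 8
New width = 25 * 8 = 200
New height = 21 * 8 = 168
New area = 200 * 168 = 33600

33600


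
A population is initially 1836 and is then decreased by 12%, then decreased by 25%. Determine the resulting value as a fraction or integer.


Start: 1836
Step 1: decrease by 12% => multiply by 88/100
  1836 * 88/100 = 40392/25
Step 2: decrease by 25% => multiply by 75/100
  40392/25 * 75/100 = 30294/25
Final value = 30294/25

30294/25


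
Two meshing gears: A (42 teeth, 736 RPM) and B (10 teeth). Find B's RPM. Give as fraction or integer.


Gear ratio: teeth_A * RPM_A = teeth_B * RPM_B
42 * 736 = 10 * RPM_B
30912 = 10 * RPM_B
RPM_B = 30912 / 10
RPM_B = 15456/5

15456/5


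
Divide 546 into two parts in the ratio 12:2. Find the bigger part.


Total parts = 12 + 2 = 14
Value per part = 546 / 14 = 39
First share = 12 * 39 = 468
Second share = 2 * 39 = 78
Larger share = 468

468


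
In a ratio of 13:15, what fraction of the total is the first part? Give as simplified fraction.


Total parts = 13 + 15 = 28
First part fraction = 13/28
Simplify: 13/28 = 13/28

13/28


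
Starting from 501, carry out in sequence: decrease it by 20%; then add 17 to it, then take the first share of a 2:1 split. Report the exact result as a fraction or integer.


Start with 501.
Step 1: Decrease by 20%: 501 * 80/100 = 2004/5
Step 2: Add 17: 2004/5+17=2089/5; split 2:1 first = 2089/5*2/3 = 4178/15
Final result = 4178/15

4178/15


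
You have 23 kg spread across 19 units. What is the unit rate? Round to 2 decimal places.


Total kg = 23
Number of units = 19
Unit rate = 23 / 19
= 1.21 kg per unit

1.21


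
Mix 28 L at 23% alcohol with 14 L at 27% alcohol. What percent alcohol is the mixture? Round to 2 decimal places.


Solute in mixture 1 = 23% of 28 L = 28*23/100 = 161/25 L
Solute in mixture 2 = 27% of 14 L = 14*27/100 = 189/50 L
Total solute = 161/25 + 189/50 = 511/50 L
Total volume = 28 + 14 = 42 L
Final concentration = 511/50/42 * 100 = 24.33%

24.33


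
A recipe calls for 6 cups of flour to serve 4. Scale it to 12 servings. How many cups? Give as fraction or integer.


Original: 6 cups for 4 servings
Target servings = 12
Scaling factor = 12/4
New amount = 6 * 12/4
= 72/4
= 18 cups

18


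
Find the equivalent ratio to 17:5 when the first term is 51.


Original ratio: 17:5
First term target: 51
Scale factor = 51 / 17 = 3
Multiply second term: 5 * 3 = 15
Equivalent ratio = 51:15

51:15


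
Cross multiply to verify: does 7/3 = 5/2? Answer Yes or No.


Cross multiply to check 7/3 = 5/2
Left cross product: 7 * 2 = 14
Right cross product: 3 * 5 = 15
14 != 15
Not equal, so proportions differ => No

No


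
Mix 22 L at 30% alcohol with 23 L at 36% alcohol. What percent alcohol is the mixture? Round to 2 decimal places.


Solute in mixture 1 = 30% of 22 L = 22*30/100 = 33/5 L
Solute in mixture 2 = 36% of 23 L = 23*36/100 = 207/25 L
Total solute = 33/5 + 207/25 = 372/25 L
Total volume = 22 + 23 = 45 L
Final concentration = 372/25/45 * 100 = 33.07%

33.07


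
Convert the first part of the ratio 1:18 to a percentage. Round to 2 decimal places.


Total parts = 1 + 18 = 19
First part fraction = 1/19
Percentage = (1/19) * 100
= 0.052632 * 100
= 5.26%

5.26


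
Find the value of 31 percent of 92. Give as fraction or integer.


Compute 31% of 92
Convert percentage: 31% = 31/100
Multiply: 92 * 31/100
= 2852/100
= 713/25

713/25


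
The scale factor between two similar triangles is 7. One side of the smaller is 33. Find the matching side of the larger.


Similar triangles have proportional sides
Scale factor = 7
Smaller side = 33
Corresponding larger side = 33 * 7
= 231

231


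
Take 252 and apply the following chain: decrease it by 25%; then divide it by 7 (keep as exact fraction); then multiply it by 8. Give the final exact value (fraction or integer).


Start with 252.
Step 1: Decrease by 25%: 252 * 75/100 = 189
Step 2: Divide by 7: 189 / 7 = 27
Step 3: Multiply by 8: 27 * 8 = 216
Final result = 216

216


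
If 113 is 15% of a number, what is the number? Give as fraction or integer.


Given: 113 is 15% of the whole
Set up: 113 = 15/100 * whole
whole = 113 * 100 / 15
whole = 11300 / 15
whole = 2260/3

2260/3


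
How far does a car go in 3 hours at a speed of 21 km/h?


Using distance = speed * time
Speed = 21 km/h
Time = 3 hours
Distance = 21 * 3
= 63 km

63


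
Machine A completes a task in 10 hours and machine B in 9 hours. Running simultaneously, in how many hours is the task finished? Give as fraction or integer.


Rate of A = 1/10 job per hour
Rate of B = 1/9 job per hour
Combined rate = 1/10 + 1/9
Find common denominator: (9 + 10)/(10*9) = 19/90
Combined rate = 19/90 job per hour
Time together = 1 / (19/90) = 90/19 hours

90/19


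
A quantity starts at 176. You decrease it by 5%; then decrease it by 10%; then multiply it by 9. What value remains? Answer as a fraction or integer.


Start with 176.
Step 1: Decrease by 5%: 176 * 95/100 = 836/5
Step 2: Decrease by 10%: 836/5 * 90/100 = 3762/25
Step 3: Multiply by 9: 3762/25 * 9 = 33858/25
Final result = 33858/25

33858/25


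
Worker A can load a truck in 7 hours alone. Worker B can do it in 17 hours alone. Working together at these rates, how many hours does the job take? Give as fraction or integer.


Rate of A = 1/7 job per hour
Rate of B = 1/17 job per hour
Combined rate = 1/7 + 1/17
Find common denominator: (17 + 7)/(7*17) = 24/119
Combined rate = 24/119 job per hour
Time together = 1 / (24/119) = 119/24 hours

119/24


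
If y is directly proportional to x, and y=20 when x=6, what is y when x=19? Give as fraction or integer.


Direct proportion: y = kx
Find k: k = 20/6 = 10/3
Compute y at x=19: y = 10/3 * 19
y = 190/3

190/3


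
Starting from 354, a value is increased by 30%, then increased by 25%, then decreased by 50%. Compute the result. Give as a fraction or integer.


Start: 354
Step 1: increase by 30% => multiply by 130/100
  354 * 130/100 = 2301/5
Step 2: increase by 25% => multiply by 125/100
  2301/5 * 125/100 = 2301/4
Step 3: decrease by 50% => multiply by 50/100
  2301/4 * 50/100 = 2301/8
Final value = 2301/8

2301/8


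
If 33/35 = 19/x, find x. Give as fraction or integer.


Setting up: 33/35 = 19/x
Cross multiply: 33 * x = 35 * 19
33x = 665
x = 665/33
x = 665/33

665/33


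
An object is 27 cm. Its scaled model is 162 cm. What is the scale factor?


Original length = 27 cm
Scaled length = 162 cm
Scale factor = 162 / 27
= 6

6


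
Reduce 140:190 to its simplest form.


Find GCD(140, 190)
GCD = 10
Divide both by 10: 140/10 = 14, 190/10 = 19
Simplified ratio = 14:19

14:19


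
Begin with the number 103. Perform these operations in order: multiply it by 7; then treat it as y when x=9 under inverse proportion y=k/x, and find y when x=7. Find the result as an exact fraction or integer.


Start with 103.
Step 1: Multiply by 7: 103 * 7 = 721
Step 2: Inverse prop: k = (721)*9; new y = k/7 = 721*9/7 = 927
Final result = 927

927


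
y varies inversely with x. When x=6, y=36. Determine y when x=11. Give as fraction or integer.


Inverse proportion: y = k/x
Find k: k = 6 * 36 = 216
Compute y at x=11: y = 216/11
y = 216/11

216/11


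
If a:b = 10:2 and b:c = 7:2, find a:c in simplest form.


Given a:b = 10:2 and b:c = 7:2
Make b consistent. Multiply first ratio by 7: a:b = 70:14
Multiply second ratio by 2: b:c = 14:4
Now b = 14 in both, so a:b:c = 70:14:4
Therefore a:c = 70:4
Simplify by GCD: a:c = 35:2

35:2


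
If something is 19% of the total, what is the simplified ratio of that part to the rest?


Part = 19%, Remainder = 81%
Ratio = 19:81
GCD(19, 81) = 1
Simplify: 19:81 = 19:81

19:81


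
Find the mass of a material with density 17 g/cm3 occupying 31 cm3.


Using mass = density * volume
Density = 17 g/cm3
Volume = 31 cm3
Mass = 17 * 31
= 527 g

527


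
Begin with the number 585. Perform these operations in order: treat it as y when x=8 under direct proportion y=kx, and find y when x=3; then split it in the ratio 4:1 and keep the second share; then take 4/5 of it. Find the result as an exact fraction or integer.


Start with 585.
Step 1: Direct prop: k = (585)/8; new y = k*3 = 585*3/8 = 1755/8
Step 2: Split 4:1, second share = 1755/8 * 1/5 = 351/8
Step 3: Take 4/5: 351/8 * 4/5 = 351/10
Final result = 351/10

351/10


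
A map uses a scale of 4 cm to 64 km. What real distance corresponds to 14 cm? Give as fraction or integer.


Map scale: 4 cm = 64 km
Measured distance on map = 14 cm
Set up proportion: 14 * 64 / 4
= 896 / 4
= 224 km

224


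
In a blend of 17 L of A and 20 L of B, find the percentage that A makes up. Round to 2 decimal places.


Volume of A = 17 L
Volume of B = 20 L
Total volume = 17 + 20 = 37 L
Percentage of A = (17/37) * 100
= 45.95%

45.95


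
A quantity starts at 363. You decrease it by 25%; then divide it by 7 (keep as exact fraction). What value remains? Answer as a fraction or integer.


Start with 363.
Step 1: Decrease by 25%: 363 * 75/100 = 1089/4
Step 2: Divide by 7: 1089/4 / 7 = 1089/28
Final result = 1089/28

1089/28


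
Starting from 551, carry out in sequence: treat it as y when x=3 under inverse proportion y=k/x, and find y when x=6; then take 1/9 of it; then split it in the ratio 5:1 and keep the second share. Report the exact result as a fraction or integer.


Start with 551.
Step 1: Inverse prop: k = (551)*3; new y = k/6 = 551*3/6 = 551/2
Step 2: Take 1/9: 551/2 * 1/9 = 551/18
Step 3: Split 5:1, second share = 551/18 * 1/6 = 551/108
Final result = 551/108

551/108


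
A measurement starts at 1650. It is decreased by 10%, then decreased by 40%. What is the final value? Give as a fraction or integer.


Start: 1650
Step 1: decrease by 10% => multiply by 90/100
  1650 * 90/100 = 1485
Step 2: decrease by 40% => multiply by 60/100
  1485 * 60/100 = 891
Final value = 891

891


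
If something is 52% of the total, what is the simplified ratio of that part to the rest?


Part = 52%, Remainder = 48%
Ratio = 52:48
GCD(52, 48) = 4
Simplify: 13:12 = 13:12

13:12


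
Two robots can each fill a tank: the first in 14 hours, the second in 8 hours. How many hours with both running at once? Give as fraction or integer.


Rate of A = 1/14 job per hour
Rate of B = 1/8 job per hour
Combined rate = 1/14 + 1/8
Find common denominator: (8 + 14)/(14*8) = 22/112
Combined rate = 11/56 job per hour
Time together = 1 / (11/56) = 56/11 hours

56/11


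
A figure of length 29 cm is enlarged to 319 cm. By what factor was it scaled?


Original length = 29 cm
Scaled length = 319 cm
Scale factor = 319 / 29
= 11

11


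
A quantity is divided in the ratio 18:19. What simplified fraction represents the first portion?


Total parts = 18 + 19 = 37
First part fraction = 18/37
Simplify: 18/37 = 18/37

18/37


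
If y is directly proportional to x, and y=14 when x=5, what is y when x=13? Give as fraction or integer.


Direct proportion: y = kx
Find k: k = 14/5 = 14/5
Compute y at x=13: y = 14/5 * 13
y = 182/5

182/5


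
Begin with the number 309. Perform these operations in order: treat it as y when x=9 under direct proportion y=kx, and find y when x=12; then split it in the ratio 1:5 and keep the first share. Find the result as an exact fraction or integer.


Start with 309.
Step 1: Direct prop: k = (309)/9; new y = k*12 = 309*12/9 = 412
Step 2: Split 1:5, first share = 412 * 1/6 = 206/3
Final result = 206/3

206/3


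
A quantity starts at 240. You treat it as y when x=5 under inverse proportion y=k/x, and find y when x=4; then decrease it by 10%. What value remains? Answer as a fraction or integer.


Start with 240.
Step 1: Inverse prop: k = (240)*5; new y = k/4 = 240*5/4 = 300
Step 2: Decrease by 10%: 300 * 90/100 = 270
Final result = 270

270


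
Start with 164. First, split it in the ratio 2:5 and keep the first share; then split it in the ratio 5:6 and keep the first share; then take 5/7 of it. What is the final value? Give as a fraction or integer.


Start with 164.
Step 1: Split 2:5, first share = 164 * 2/7 = 328/7
Step 2: Split 5:6, first share = 328/7 * 5/11 = 1640/77
Step 3: Take 5/7: 1640/77 * 5/7 = 8200/539
Final result = 8200/539

8200/539


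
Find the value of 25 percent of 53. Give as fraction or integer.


Compute 25% of 53
Convert percentage: 25% = 25/100
Multiply: 53 * 25/100
= 1325/100
= 53/4

53/4


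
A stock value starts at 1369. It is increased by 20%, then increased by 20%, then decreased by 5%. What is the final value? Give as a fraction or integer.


Start: 1369
Step 1: increase by 20% => multiply by 120/100
  1369 * 120/100 = 8214/5
Step 2: increase by 20% => multiply by 120/100
  8214/5 * 120/100 = 49284/25
Step 3: decrease by 5% => multiply by 95/100
  49284/25 * 95/100 = 234099/125
Final value = 234099/125

234099/125


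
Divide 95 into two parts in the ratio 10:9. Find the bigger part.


Total parts = 10 + 9 = 19
Value per part = 95 / 19 = 5
First share = 10 * 5 = 50
Second share = 9 * 5 = 45
Larger share = 50

50


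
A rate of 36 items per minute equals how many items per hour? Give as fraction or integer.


Converting from per minute to per hour
Rate = 36 items per minute
Multiply by 60: 36 * 60
= 2160 items per hour

2160


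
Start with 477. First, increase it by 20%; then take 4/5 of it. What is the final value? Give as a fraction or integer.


Start with 477.
Step 1: Increase by 20%: 477 * 120/100 = 2862/5
Step 2: Take 4/5: 2862/5 * 4/5 = 11448/25
Final result = 11448/25

11448/25


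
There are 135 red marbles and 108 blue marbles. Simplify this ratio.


Find GCD(135, 108)
GCD = 27
Divide both by 27: 135/27 = 5, 108/27 = 4
Simplified ratio = 5:4

5:4


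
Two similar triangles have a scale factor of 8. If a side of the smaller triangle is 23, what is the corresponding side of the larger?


Similar triangles have proportional sides
Scale factor = 8
Smaller side = 23
Corresponding larger side = 23 * 8
= 184

184


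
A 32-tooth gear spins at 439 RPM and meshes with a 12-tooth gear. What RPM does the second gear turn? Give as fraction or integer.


Gear ratio: teeth_A * RPM_A = teeth_B * RPM_B
32 * 439 = 12 * RPM_B
14048 = 12 * RPM_B
RPM_B = 14048 / 12
RPM_B = 3512/3

3512/3


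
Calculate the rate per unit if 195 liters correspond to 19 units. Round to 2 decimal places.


Total liters = 195
Number of units = 19
Unit rate = 195 / 19
= 10.26 liters per unit

10.26


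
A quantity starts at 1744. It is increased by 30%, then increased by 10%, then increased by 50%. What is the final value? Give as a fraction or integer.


Start: 1744
Step 1: increase by 30% => multiply by 130/100
  1744 * 130/100 = 11336/5
Step 2: increase by 10% => multiply by 110/100
  11336/5 * 110/100 = 62348/25
Step 3: increase by 50% => multiply by 150/100
  62348/25 * 150/100 = 93522/25
Final value = 93522/25

93522/25


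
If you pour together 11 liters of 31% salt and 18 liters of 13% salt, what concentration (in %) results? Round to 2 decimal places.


Solute in mixture 1 = 31% of 11 L = 11*31/100 = 341/100 L
Solute in mixture 2 = 13% of 18 L = 18*13/100 = 117/50 L
Total solute = 341/100 + 117/50 = 23/4 L
Total volume = 11 + 18 = 29 L
Final concentration = 23/4/29 * 100 = 19.83%

19.83


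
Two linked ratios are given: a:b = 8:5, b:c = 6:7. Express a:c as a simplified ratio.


Given a:b = 8:5 and b:c = 6:7
Make b consistent. Multiply first ratio by 6: a:b = 48:30
Multiply second ratio by 5: b:c = 30:35
Now b = 30 in both, so a:b:c = 48:30:35
Therefore a:c = 48:35
Simplify by GCD: a:c = 48:35

48:35


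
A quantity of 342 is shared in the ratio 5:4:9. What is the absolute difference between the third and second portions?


Total parts = 5 + 4 + 9 = 18
Value per part = 342 / 18 = 19
Shares: 5*19=95, 4*19=76, 9*19=171
Third share = 171, second share = 76
Difference = |171 - 76| = 95

95


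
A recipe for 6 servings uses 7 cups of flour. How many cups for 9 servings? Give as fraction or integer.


Original: 7 cups for 6 servings
Target servings = 9
Scaling factor = 9/6
New amount = 7 * 9/6
= 63/6
= 21/2 cups

21/2


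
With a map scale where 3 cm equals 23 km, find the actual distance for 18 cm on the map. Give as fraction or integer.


Map scale: 3 cm = 23 km
Measured distance on map = 18 cm
Set up proportion: 18 * 23 / 3
= 414 / 3
= 138 km

138


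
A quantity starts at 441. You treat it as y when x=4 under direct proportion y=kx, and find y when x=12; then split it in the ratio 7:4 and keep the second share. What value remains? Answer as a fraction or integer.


Start with 441.
Step 1: Direct prop: k = (441)/4; new y = k*12 = 441*12/4 = 1323
Step 2: Split 7:4, second share = 1323 * 4/11 = 5292/11
Final result = 5292/11

5292/11


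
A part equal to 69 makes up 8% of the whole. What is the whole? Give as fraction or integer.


Given: 69 is 8% of the whole
Set up: 69 = 8/100 * whole
whole = 69 * 100 / 8
whole = 6900 / 8
whole = 1725/2

1725/2


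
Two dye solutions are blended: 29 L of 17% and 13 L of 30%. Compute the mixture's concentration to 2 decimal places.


Solute in mixture 1 = 17% of 29 L = 29*17/100 = 493/100 L
Solute in mixture 2 = 30% of 13 L = 13*30/100 = 39/10 L
Total solute = 493/100 + 39/10 = 883/100 L
Total volume = 29 + 13 = 42 L
Final concentration = 883/100/42 * 100 = 21.02%

21.02
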